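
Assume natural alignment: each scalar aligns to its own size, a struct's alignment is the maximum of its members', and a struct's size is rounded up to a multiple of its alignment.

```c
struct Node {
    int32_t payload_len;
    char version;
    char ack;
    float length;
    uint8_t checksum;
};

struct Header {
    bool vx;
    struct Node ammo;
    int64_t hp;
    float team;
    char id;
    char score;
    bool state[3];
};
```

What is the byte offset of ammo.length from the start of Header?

12

Node: payload_len at 0 (size 4, align 4) → ends 4; version at 4 (size 1, align 1) → ends 5; ack at 5 (size 1, align 1) → ends 6; pad 2 to align 4 for length; length at 8 (size 4, align 4) → ends 12; checksum at 12 (size 1, align 1) → ends 13; tail pad 3 to reach multiple of 4; total 16 bytes, alignment 4
vx at 0 (size 1, align 1) → ends 1
pad 3 to align 4 for ammo
ammo at 4 (size 16, align 4) → ends 20
within Node: length at 8
4 + 8 = 12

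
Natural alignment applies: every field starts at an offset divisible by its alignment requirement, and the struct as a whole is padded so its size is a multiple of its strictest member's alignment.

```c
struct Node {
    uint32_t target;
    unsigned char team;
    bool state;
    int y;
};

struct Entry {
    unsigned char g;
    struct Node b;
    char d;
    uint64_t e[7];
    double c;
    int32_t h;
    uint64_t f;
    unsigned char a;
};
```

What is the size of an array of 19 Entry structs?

2128

Node: 0..4  target  (4B, 4-aligned); 4..5  team  (1B, 1-aligned); 5..6  state  (1B, 1-aligned); 6..8  -- padding (2B); 8..12  y  (4B, 4-aligned); sizeof = 12, alignof = 4
0..1  g  (1B, 1-aligned)
1..4  -- padding (3B)
4..16  b  (12B, 4-aligned)
16..17  d  (1B, 1-aligned)
17..24  -- padding (7B)
24..80  e  (56B, 8-aligned)
80..88  c  (8B, 8-aligned)
88..92  h  (4B, 4-aligned)
92..96  -- padding (4B)
96..104  f  (8B, 8-aligned)
104..105  a  (1B, 1-aligned)
105..112  -- tail padding (7B)
sizeof = 112, alignof = 8
array of 19: 19 × 112 = 2128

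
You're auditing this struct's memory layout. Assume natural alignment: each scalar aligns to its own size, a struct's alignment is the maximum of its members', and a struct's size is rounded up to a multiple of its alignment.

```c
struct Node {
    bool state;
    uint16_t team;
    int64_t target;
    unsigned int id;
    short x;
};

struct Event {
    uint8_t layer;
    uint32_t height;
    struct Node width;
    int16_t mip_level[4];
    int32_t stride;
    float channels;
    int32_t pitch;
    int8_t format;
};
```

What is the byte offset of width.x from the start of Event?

28

Node: 0..1  state  (1B, 1-aligned); 1..2  -- padding (1B); 2..4  team  (2B, 2-aligned); 4..8  -- padding (4B); 8..16  target  (8B, 8-aligned); 16..20  id  (4B, 4-aligned); 20..22  x  (2B, 2-aligned); 22..24  -- tail padding (2B); sizeof = 24, alignof = 8
0..1  layer  (1B, 1-aligned)
1..4  -- padding (3B)
4..8  height  (4B, 4-aligned)
8..32  width  (24B, 8-aligned)
within Node: x at 20
8 + 20 = 28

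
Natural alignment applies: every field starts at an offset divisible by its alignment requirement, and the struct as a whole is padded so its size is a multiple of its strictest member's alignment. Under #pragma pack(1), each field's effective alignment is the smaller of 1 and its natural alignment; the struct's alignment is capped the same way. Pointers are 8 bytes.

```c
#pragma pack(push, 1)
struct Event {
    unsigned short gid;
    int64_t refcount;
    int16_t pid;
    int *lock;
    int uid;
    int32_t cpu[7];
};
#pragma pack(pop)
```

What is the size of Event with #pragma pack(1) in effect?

52

0..2  gid  (2B, 1-aligned)
2..10  refcount  (8B, 1-aligned)
10..12  pid  (2B, 1-aligned)
12..20  lock  (8B, 1-aligned)
20..24  uid  (4B, 1-aligned)
24..52  cpu  (28B, 1-aligned)
sizeof = 52, alignof = 1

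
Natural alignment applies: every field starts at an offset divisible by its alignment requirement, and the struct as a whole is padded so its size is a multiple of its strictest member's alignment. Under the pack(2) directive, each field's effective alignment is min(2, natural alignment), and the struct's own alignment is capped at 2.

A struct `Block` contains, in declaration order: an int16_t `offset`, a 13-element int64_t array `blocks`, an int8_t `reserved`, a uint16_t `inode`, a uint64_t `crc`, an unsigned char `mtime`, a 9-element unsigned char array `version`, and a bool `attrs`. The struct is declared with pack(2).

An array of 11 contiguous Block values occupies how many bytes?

@0: offset [2B, align 2] → 2
@2: blocks [104B, align 2] → 106
@106: reserved [1B, align 1] → 107
+1 pad (align 2)
@108: inode [2B, align 2] → 110
@110: crc [8B, align 2] → 118
@118: mtime [1B, align 1] → 119
@119: version [9B, align 1] → 128
@128: attrs [1B, align 1] → 129
+1 tail pad (align 2)
size 130, align 2
array of 11: 11 × 130 = 1430

1430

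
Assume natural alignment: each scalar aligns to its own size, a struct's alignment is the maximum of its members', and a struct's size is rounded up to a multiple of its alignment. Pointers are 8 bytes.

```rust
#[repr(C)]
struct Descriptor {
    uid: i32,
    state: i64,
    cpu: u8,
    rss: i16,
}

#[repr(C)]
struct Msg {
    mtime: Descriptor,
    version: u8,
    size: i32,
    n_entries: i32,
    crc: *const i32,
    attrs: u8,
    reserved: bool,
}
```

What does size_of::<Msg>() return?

Descriptor: uid at 0 (size 4, align 4) → ends 4; pad 4 to align 8 for state; state at 8 (size 8, align 8) → ends 16; cpu at 16 (size 1, align 1) → ends 17; pad 1 to align 2 for rss; rss at 18 (size 2, align 2) → ends 20; tail pad 4 to reach multiple of 8; total 24 bytes, alignment 8
mtime at 0 (size 24, align 8) → ends 24
version at 24 (size 1, align 1) → ends 25
pad 3 to align 4 for size
size at 28 (size 4, align 4) → ends 32
n_entries at 32 (size 4, align 4) → ends 36
pad 4 to align 8 for crc
crc at 40 (size 8, align 8) → ends 48
attrs at 48 (size 1, align 1) → ends 49
reserved at 49 (size 1, align 1) → ends 50
tail pad 6 to reach multiple of 8
total 56 bytes, alignment 8

56 bytes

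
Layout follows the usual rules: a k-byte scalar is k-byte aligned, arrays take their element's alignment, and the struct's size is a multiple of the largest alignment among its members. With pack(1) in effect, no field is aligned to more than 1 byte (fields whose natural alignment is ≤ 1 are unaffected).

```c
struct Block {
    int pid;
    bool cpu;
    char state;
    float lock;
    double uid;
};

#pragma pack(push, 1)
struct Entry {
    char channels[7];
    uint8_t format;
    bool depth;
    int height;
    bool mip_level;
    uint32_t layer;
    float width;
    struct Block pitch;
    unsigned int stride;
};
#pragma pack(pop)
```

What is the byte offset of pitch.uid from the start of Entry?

Block: 0..4  pid  (4B, 4-aligned); 4..5  cpu  (1B, 1-aligned); 5..6  state  (1B, 1-aligned); 6..8  -- padding (2B); 8..12  lock  (4B, 4-aligned); 12..16  -- padding (4B); 16..24  uid  (8B, 8-aligned); sizeof = 24, alignof = 8
0..7  channels  (7B, 1-aligned)
7..8  format  (1B, 1-aligned)
8..9  depth  (1B, 1-aligned)
9..13  height  (4B, 1-aligned)
13..14  mip_level  (1B, 1-aligned)
14..18  layer  (4B, 1-aligned)
18..22  width  (4B, 1-aligned)
22..46  pitch  (24B, 1-aligned)
within Block: uid at 16
22 + 16 = 38

38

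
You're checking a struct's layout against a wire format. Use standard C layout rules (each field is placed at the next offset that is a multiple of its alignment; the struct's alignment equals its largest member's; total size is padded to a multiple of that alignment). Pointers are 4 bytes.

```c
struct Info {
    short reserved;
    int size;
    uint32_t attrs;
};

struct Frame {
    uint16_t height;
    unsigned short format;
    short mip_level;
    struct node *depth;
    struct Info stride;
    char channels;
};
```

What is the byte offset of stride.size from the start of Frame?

16

Info: reserved at 0 (size 2, align 2) → ends 2; pad 2 to align 4 for size; size at 4 (size 4, align 4) → ends 8; attrs at 8 (size 4, align 4) → ends 12; total 12 bytes, alignment 4
height at 0 (size 2, align 2) → ends 2
format at 2 (size 2, align 2) → ends 4
mip_level at 4 (size 2, align 2) → ends 6
pad 2 to align 4 for depth
depth at 8 (size 4, align 4) → ends 12
stride at 12 (size 12, align 4) → ends 24
within Info: size at 4
12 + 4 = 16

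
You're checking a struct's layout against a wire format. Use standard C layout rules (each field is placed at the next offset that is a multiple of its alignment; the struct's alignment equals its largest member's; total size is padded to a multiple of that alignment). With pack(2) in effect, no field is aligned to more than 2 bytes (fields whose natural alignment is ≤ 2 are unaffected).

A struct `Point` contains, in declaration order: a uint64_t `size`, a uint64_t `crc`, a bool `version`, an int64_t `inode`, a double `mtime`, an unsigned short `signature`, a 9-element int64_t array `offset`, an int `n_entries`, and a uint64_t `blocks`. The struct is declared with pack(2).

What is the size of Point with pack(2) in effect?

120

0..8  size  (8B, 2-aligned)
8..16  crc  (8B, 2-aligned)
16..17  version  (1B, 1-aligned)
17..18  -- padding (1B)
18..26  inode  (8B, 2-aligned)
26..34  mtime  (8B, 2-aligned)
34..36  signature  (2B, 2-aligned)
36..108  offset  (72B, 2-aligned)
108..112  n_entries  (4B, 2-aligned)
112..120  blocks  (8B, 2-aligned)
sizeof = 120, alignof = 2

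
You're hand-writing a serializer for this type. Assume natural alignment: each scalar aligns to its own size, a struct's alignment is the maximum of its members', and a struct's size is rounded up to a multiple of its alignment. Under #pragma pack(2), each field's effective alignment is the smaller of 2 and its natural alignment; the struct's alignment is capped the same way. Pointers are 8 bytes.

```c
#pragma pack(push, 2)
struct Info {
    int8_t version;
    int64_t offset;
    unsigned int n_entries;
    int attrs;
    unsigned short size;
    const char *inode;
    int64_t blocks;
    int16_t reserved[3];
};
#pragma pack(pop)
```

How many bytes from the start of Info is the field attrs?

version at 0 (size 1, align 1) → ends 1
pad 1 to align 2 for offset
offset at 2 (size 8, align 2) → ends 10
n_entries at 10 (size 4, align 2) → ends 14
attrs at 14 (size 4, align 2) → ends 18

14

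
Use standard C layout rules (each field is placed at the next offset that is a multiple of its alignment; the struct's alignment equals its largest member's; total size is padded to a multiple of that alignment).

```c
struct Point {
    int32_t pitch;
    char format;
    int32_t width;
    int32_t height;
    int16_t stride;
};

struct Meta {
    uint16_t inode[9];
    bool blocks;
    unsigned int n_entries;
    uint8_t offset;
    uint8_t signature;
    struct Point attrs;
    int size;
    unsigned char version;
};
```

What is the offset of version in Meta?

52

Point: @0: pitch [4B, align 4] → 4; @4: format [1B, align 1] → 5; +3 pad (align 4); @8: width [4B, align 4] → 12; @12: height [4B, align 4] → 16; @16: stride [2B, align 2] → 18; +2 tail pad (align 4); size 20, align 4
@0: inode [18B, align 2] → 18
@18: blocks [1B, align 1] → 19
+1 pad (align 4)
@20: n_entries [4B, align 4] → 24
@24: offset [1B, align 1] → 25
@25: signature [1B, align 1] → 26
+2 pad (align 4)
@28: attrs [20B, align 4] → 48
@48: size [4B, align 4] → 52
@52: version [1B, align 1] → 53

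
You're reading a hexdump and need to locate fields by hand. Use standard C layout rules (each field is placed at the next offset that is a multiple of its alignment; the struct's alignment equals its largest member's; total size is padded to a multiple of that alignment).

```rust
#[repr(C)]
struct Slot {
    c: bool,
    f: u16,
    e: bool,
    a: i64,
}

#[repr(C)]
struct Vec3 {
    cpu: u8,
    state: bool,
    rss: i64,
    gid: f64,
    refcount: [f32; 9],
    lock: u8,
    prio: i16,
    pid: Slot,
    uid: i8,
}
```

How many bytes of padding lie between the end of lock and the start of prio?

1

Slot: 0..1  c  (1B, 1-aligned); 1..2  -- padding (1B); 2..4  f  (2B, 2-aligned); 4..5  e  (1B, 1-aligned); 5..8  -- padding (3B); 8..16  a  (8B, 8-aligned); sizeof = 16, alignof = 8
0..1  cpu  (1B, 1-aligned)
1..2  state  (1B, 1-aligned)
2..8  -- padding (6B)
8..16  rss  (8B, 8-aligned)
16..24  gid  (8B, 8-aligned)
24..60  refcount  (36B, 4-aligned)
60..61  lock  (1B, 1-aligned)
61..62  -- padding (1B)
62..64  prio  (2B, 2-aligned)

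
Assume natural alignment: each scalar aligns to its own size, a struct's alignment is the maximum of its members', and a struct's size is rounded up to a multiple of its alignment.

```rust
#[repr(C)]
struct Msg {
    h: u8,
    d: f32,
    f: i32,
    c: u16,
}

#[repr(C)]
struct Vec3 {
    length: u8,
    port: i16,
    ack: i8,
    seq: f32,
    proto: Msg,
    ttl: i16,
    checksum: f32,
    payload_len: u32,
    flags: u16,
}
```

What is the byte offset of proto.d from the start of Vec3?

16

Msg: @0: h [1B, align 1] → 1; +3 pad (align 4); @4: d [4B, align 4] → 8; @8: f [4B, align 4] → 12; @12: c [2B, align 2] → 14; +2 tail pad (align 4); size 16, align 4
@0: length [1B, align 1] → 1
+1 pad (align 2)
@2: port [2B, align 2] → 4
@4: ack [1B, align 1] → 5
+3 pad (align 4)
@8: seq [4B, align 4] → 12
@12: proto [16B, align 4] → 28
within Msg: d at 4
12 + 4 = 16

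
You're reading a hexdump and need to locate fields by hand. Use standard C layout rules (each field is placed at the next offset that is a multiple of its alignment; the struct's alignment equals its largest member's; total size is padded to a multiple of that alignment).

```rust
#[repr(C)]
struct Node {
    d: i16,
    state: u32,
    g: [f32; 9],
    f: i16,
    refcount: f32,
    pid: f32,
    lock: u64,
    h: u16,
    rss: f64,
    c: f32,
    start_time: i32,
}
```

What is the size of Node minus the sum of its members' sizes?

0..2  d  (2B, 2-aligned)
2..4  -- padding (2B)
4..8  state  (4B, 4-aligned)
8..44  g  (36B, 4-aligned)
44..46  f  (2B, 2-aligned)
46..48  -- padding (2B)
48..52  refcount  (4B, 4-aligned)
52..56  pid  (4B, 4-aligned)
56..64  lock  (8B, 8-aligned)
64..66  h  (2B, 2-aligned)
66..72  -- padding (6B)
72..80  rss  (8B, 8-aligned)
80..84  c  (4B, 4-aligned)
84..88  start_time  (4B, 4-aligned)
sizeof = 88, alignof = 8
data bytes 78, size 88 → padding 10

10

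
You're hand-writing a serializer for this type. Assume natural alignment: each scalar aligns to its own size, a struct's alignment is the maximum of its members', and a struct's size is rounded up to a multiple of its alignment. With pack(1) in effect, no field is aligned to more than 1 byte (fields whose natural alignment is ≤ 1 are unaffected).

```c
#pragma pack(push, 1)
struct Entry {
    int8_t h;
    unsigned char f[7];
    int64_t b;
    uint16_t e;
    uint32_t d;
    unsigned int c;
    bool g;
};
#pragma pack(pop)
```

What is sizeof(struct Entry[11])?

297

h at 0 (size 1, align 1) → ends 1
f at 1 (size 7, align 1) → ends 8
b at 8 (size 8, align 1) → ends 16
e at 16 (size 2, align 1) → ends 18
d at 18 (size 4, align 1) → ends 22
c at 22 (size 4, align 1) → ends 26
g at 26 (size 1, align 1) → ends 27
total 27 bytes, alignment 1
array of 11: 11 × 27 = 297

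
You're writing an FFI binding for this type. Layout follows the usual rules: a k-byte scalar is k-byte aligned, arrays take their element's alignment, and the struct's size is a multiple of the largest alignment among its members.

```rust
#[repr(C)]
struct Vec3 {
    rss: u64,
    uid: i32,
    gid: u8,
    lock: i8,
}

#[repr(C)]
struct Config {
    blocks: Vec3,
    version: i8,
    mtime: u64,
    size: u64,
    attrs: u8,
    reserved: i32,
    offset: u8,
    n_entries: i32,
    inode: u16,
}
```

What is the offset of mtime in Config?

24

Vec3: 0..8  rss  (8B, 8-aligned); 8..12  uid  (4B, 4-aligned); 12..13  gid  (1B, 1-aligned); 13..14  lock  (1B, 1-aligned); 14..16  -- tail padding (2B); sizeof = 16, alignof = 8
0..16  blocks  (16B, 8-aligned)
16..17  version  (1B, 1-aligned)
17..24  -- padding (7B)
24..32  mtime  (8B, 8-aligned)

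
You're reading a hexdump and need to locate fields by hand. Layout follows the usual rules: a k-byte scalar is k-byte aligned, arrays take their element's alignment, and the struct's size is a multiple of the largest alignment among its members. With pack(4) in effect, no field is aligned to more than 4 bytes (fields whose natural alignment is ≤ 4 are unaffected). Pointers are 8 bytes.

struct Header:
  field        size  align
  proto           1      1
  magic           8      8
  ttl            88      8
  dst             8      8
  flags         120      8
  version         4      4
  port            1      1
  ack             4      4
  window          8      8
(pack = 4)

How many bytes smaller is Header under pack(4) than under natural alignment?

natural layout:
  0..1  proto  (1B, 1-aligned)
  1..8  -- padding (7B)
  8..16  magic  (8B, 8-aligned)
  16..104  ttl  (88B, 8-aligned)
  104..112  dst  (8B, 8-aligned)
  112..232  flags  (120B, 8-aligned)
  232..236  version  (4B, 4-aligned)
  236..237  port  (1B, 1-aligned)
  237..240  -- padding (3B)
  240..244  ack  (4B, 4-aligned)
  244..248  -- padding (4B)
  248..256  window  (8B, 8-aligned)
  sizeof = 256, alignof = 8
packed(4) layout:
  0..1  proto  (1B, 1-aligned)
  1..4  -- padding (3B)
  4..12  magic  (8B, 4-aligned)
  12..100  ttl  (88B, 4-aligned)
  100..108  dst  (8B, 4-aligned)
  108..228  flags  (120B, 4-aligned)
  228..232  version  (4B, 4-aligned)
  232..233  port  (1B, 1-aligned)
  233..236  -- padding (3B)
  236..240  ack  (4B, 4-aligned)
  240..248  window  (8B, 4-aligned)
  sizeof = 248, alignof = 4
256 − 248 = 8

8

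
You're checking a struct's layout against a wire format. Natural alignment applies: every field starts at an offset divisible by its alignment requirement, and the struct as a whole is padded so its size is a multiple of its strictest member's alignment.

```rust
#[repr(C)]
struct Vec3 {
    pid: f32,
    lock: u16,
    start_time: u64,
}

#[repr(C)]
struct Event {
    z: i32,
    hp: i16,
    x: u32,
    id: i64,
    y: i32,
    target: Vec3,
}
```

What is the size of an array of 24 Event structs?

1152

Vec3: 0..4  pid  (4B, 4-aligned); 4..6  lock  (2B, 2-aligned); 6..8  -- padding (2B); 8..16  start_time  (8B, 8-aligned); sizeof = 16, alignof = 8
0..4  z  (4B, 4-aligned)
4..6  hp  (2B, 2-aligned)
6..8  -- padding (2B)
8..12  x  (4B, 4-aligned)
12..16  -- padding (4B)
16..24  id  (8B, 8-aligned)
24..28  y  (4B, 4-aligned)
28..32  -- padding (4B)
32..48  target  (16B, 8-aligned)
sizeof = 48, alignof = 8
array of 24: 24 × 48 = 1152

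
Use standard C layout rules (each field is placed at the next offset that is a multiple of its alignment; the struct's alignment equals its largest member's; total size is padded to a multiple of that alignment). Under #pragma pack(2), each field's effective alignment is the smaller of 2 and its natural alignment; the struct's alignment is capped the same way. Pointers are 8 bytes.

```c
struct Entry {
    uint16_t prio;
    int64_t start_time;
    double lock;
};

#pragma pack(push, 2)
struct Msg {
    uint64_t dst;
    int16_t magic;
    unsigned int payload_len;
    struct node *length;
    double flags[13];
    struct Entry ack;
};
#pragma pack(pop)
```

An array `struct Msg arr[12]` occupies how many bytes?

1800

Entry: 0..2  prio  (2B, 2-aligned); 2..8  -- padding (6B); 8..16  start_time  (8B, 8-aligned); 16..24  lock  (8B, 8-aligned); sizeof = 24, alignof = 8
0..8  dst  (8B, 2-aligned)
8..10  magic  (2B, 2-aligned)
10..14  payload_len  (4B, 2-aligned)
14..22  length  (8B, 2-aligned)
22..126  flags  (104B, 2-aligned)
126..150  ack  (24B, 2-aligned)
sizeof = 150, alignof = 2
array of 12: 12 × 150 = 1800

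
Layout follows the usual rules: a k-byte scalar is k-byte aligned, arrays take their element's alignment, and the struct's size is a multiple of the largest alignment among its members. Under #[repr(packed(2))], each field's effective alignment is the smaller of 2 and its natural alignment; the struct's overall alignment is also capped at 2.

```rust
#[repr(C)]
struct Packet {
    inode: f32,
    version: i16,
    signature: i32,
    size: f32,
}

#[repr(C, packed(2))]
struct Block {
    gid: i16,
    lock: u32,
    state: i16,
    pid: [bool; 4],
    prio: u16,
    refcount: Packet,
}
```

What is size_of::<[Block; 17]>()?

510

Packet: @0: inode [4B, align 4] → 4; @4: version [2B, align 2] → 6; +2 pad (align 4); @8: signature [4B, align 4] → 12; @12: size [4B, align 4] → 16; size 16, align 4
@0: gid [2B, align 2] → 2
@2: lock [4B, align 2] → 6
@6: state [2B, align 2] → 8
@8: pid [4B, align 1] → 12
@12: prio [2B, align 2] → 14
@14: refcount [16B, align 2] → 30
size 30, align 2
array of 17: 17 × 30 = 510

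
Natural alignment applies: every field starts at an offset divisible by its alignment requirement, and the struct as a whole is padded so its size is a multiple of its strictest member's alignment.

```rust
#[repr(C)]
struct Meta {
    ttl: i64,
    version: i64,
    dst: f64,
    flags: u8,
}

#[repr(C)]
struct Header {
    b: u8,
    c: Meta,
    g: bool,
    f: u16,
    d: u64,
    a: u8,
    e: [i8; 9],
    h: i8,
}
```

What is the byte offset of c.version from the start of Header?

Meta: 0..8  ttl  (8B, 8-aligned); 8..16  version  (8B, 8-aligned); 16..24  dst  (8B, 8-aligned); 24..25  flags  (1B, 1-aligned); 25..32  -- tail padding (7B); sizeof = 32, alignof = 8
0..1  b  (1B, 1-aligned)
1..8  -- padding (7B)
8..40  c  (32B, 8-aligned)
within Meta: version at 8
8 + 8 = 16

16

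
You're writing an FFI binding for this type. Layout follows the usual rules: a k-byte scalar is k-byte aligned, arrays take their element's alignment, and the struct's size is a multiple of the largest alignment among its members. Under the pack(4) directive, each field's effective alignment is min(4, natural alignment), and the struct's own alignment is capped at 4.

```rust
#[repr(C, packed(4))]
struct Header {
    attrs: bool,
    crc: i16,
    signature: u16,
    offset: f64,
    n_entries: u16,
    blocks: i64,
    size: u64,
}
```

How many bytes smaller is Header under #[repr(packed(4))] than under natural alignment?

4

natural layout:
  attrs at 0 (size 1, align 1) → ends 1
  pad 1 to align 2 for crc
  crc at 2 (size 2, align 2) → ends 4
  signature at 4 (size 2, align 2) → ends 6
  pad 2 to align 8 for offset
  offset at 8 (size 8, align 8) → ends 16
  n_entries at 16 (size 2, align 2) → ends 18
  pad 6 to align 8 for blocks
  blocks at 24 (size 8, align 8) → ends 32
  size at 32 (size 8, align 8) → ends 40
  total 40 bytes, alignment 8
packed(4) layout:
  attrs at 0 (size 1, align 1) → ends 1
  pad 1 to align 2 for crc
  crc at 2 (size 2, align 2) → ends 4
  signature at 4 (size 2, align 2) → ends 6
  pad 2 to align 4 for offset
  offset at 8 (size 8, align 4) → ends 16
  n_entries at 16 (size 2, align 2) → ends 18
  pad 2 to align 4 for blocks
  blocks at 20 (size 8, align 4) → ends 28
  size at 28 (size 8, align 4) → ends 36
  total 36 bytes, alignment 4
40 − 36 = 4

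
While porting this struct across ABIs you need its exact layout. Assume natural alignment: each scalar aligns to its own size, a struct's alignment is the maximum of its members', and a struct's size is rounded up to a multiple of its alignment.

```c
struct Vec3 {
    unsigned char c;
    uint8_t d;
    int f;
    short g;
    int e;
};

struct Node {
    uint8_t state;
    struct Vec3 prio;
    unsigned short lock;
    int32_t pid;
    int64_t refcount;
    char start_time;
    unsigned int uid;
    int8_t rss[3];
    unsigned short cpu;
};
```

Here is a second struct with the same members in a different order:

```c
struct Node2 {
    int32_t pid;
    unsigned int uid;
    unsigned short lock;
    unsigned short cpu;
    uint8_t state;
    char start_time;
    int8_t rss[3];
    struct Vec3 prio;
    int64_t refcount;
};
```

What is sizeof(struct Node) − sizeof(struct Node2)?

Vec3: c at 0 (size 1, align 1) → ends 1; d at 1 (size 1, align 1) → ends 2; pad 2 to align 4 for f; f at 4 (size 4, align 4) → ends 8; g at 8 (size 2, align 2) → ends 10; pad 2 to align 4 for e; e at 12 (size 4, align 4) → ends 16; total 16 bytes, alignment 4
state at 0 (size 1, align 1) → ends 1
pad 3 to align 4 for prio
prio at 4 (size 16, align 4) → ends 20
lock at 20 (size 2, align 2) → ends 22
pad 2 to align 4 for pid
pid at 24 (size 4, align 4) → ends 28
pad 4 to align 8 for refcount
refcount at 32 (size 8, align 8) → ends 40
start_time at 40 (size 1, align 1) → ends 41
pad 3 to align 4 for uid
uid at 44 (size 4, align 4) → ends 48
rss at 48 (size 3, align 1) → ends 51
pad 1 to align 2 for cpu
cpu at 52 (size 2, align 2) → ends 54
tail pad 2 to reach multiple of 8
total 56 bytes, alignment 8
— Node2 —
pid at 0 (size 4, align 4) → ends 4
uid at 4 (size 4, align 4) → ends 8
lock at 8 (size 2, align 2) → ends 10
cpu at 10 (size 2, align 2) → ends 12
state at 12 (size 1, align 1) → ends 13
start_time at 13 (size 1, align 1) → ends 14
rss at 14 (size 3, align 1) → ends 17
pad 3 to align 4 for prio
prio at 20 (size 16, align 4) → ends 36
pad 4 to align 8 for refcount
refcount at 40 (size 8, align 8) → ends 48
total 48 bytes, alignment 8
56 − 48 = 8

8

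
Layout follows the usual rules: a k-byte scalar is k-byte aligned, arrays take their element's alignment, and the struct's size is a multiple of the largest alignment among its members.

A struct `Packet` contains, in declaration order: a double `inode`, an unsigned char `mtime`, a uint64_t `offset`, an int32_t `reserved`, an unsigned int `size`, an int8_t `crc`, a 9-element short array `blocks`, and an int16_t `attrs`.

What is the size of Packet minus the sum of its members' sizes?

@0: inode [8B, align 8] → 8
@8: mtime [1B, align 1] → 9
+7 pad (align 8)
@16: offset [8B, align 8] → 24
@24: reserved [4B, align 4] → 28
@28: size [4B, align 4] → 32
@32: crc [1B, align 1] → 33
+1 pad (align 2)
@34: blocks [18B, align 2] → 52
@52: attrs [2B, align 2] → 54
+2 tail pad (align 8)
size 56, align 8
data bytes 46, size 56 → padding 10

10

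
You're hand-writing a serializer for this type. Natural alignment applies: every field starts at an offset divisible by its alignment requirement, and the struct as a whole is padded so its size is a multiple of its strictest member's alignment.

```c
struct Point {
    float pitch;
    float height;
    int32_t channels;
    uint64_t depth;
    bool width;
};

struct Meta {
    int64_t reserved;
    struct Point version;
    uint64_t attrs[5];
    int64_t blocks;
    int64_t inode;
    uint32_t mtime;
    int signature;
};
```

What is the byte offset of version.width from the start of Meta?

32

Point: @0: pitch [4B, align 4] → 4; @4: height [4B, align 4] → 8; @8: channels [4B, align 4] → 12; +4 pad (align 8); @16: depth [8B, align 8] → 24; @24: width [1B, align 1] → 25; +7 tail pad (align 8); size 32, align 8
@0: reserved [8B, align 8] → 8
@8: version [32B, align 8] → 40
within Point: width at 24
8 + 24 = 32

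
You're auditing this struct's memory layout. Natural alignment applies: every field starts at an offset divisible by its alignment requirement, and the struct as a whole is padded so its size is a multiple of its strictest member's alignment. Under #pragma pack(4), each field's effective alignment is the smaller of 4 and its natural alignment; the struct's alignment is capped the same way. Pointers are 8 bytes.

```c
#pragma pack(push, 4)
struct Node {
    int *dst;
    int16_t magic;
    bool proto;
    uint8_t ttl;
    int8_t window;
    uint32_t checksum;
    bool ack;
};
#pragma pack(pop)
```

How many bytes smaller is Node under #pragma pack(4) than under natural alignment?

natural layout:
  @0: dst [8B, align 8] → 8
  @8: magic [2B, align 2] → 10
  @10: proto [1B, align 1] → 11
  @11: ttl [1B, align 1] → 12
  @12: window [1B, align 1] → 13
  +3 pad (align 4)
  @16: checksum [4B, align 4] → 20
  @20: ack [1B, align 1] → 21
  +3 tail pad (align 8)
  size 24, align 8
packed(4) layout:
  @0: dst [8B, align 4] → 8
  @8: magic [2B, align 2] → 10
  @10: proto [1B, align 1] → 11
  @11: ttl [1B, align 1] → 12
  @12: window [1B, align 1] → 13
  +3 pad (align 4)
  @16: checksum [4B, align 4] → 20
  @20: ack [1B, align 1] → 21
  +3 tail pad (align 4)
  size 24, align 4
24 − 24 = 0

0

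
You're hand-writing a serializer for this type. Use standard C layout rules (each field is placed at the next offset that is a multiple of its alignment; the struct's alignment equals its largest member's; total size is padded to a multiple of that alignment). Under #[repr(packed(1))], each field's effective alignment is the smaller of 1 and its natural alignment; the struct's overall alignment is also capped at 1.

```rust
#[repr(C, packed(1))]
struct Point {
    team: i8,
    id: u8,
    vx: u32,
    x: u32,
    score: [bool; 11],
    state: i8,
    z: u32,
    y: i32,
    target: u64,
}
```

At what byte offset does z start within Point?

22

team at 0 (size 1, align 1) → ends 1
id at 1 (size 1, align 1) → ends 2
vx at 2 (size 4, align 1) → ends 6
x at 6 (size 4, align 1) → ends 10
score at 10 (size 11, align 1) → ends 21
state at 21 (size 1, align 1) → ends 22
z at 22 (size 4, align 1) → ends 26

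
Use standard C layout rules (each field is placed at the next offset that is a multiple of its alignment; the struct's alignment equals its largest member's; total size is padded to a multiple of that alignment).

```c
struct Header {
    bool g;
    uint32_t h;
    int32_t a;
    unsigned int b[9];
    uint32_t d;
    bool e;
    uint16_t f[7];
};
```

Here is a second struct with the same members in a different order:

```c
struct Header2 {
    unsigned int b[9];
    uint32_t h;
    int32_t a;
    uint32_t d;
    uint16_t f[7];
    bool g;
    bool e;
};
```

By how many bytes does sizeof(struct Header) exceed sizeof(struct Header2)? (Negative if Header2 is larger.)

4

g at 0 (size 1, align 1) → ends 1
pad 3 to align 4 for h
h at 4 (size 4, align 4) → ends 8
a at 8 (size 4, align 4) → ends 12
b at 12 (size 36, align 4) → ends 48
d at 48 (size 4, align 4) → ends 52
e at 52 (size 1, align 1) → ends 53
pad 1 to align 2 for f
f at 54 (size 14, align 2) → ends 68
total 68 bytes, alignment 4
— Header2 —
b at 0 (size 36, align 4) → ends 36
h at 36 (size 4, align 4) → ends 40
a at 40 (size 4, align 4) → ends 44
d at 44 (size 4, align 4) → ends 48
f at 48 (size 14, align 2) → ends 62
g at 62 (size 1, align 1) → ends 63
e at 63 (size 1, align 1) → ends 64
total 64 bytes, alignment 4
68 − 64 = 4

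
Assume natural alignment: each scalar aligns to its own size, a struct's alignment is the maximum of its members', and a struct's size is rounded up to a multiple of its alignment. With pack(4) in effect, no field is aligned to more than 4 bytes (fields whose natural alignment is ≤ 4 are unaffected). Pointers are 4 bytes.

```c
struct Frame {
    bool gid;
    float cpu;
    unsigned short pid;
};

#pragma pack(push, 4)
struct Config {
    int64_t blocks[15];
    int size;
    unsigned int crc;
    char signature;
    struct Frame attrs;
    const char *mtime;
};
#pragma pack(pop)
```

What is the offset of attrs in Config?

132

Frame: 0..1  gid  (1B, 1-aligned); 1..4  -- padding (3B); 4..8  cpu  (4B, 4-aligned); 8..10  pid  (2B, 2-aligned); 10..12  -- tail padding (2B); sizeof = 12, alignof = 4
0..120  blocks  (120B, 4-aligned)
120..124  size  (4B, 4-aligned)
124..128  crc  (4B, 4-aligned)
128..129  signature  (1B, 1-aligned)
129..132  -- padding (3B)
132..144  attrs  (12B, 4-aligned)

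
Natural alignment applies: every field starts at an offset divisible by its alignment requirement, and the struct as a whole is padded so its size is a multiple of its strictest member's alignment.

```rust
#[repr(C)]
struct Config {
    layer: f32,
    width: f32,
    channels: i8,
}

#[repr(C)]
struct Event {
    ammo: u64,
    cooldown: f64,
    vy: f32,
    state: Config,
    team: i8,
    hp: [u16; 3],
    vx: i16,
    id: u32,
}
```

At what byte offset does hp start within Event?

34

Config: 0..4  layer  (4B, 4-aligned); 4..8  width  (4B, 4-aligned); 8..9  channels  (1B, 1-aligned); 9..12  -- tail padding (3B); sizeof = 12, alignof = 4
0..8  ammo  (8B, 8-aligned)
8..16  cooldown  (8B, 8-aligned)
16..20  vy  (4B, 4-aligned)
20..32  state  (12B, 4-aligned)
32..33  team  (1B, 1-aligned)
33..34  -- padding (1B)
34..40  hp  (6B, 2-aligned)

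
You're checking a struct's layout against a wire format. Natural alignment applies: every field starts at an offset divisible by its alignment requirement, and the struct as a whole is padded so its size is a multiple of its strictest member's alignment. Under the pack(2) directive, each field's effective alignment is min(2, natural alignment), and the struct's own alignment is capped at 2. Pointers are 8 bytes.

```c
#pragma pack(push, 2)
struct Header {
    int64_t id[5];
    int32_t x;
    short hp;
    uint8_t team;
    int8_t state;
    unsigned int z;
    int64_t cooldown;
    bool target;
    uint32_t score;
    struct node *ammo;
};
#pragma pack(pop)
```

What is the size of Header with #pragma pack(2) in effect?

0..40  id  (40B, 2-aligned)
40..44  x  (4B, 2-aligned)
44..46  hp  (2B, 2-aligned)
46..47  team  (1B, 1-aligned)
47..48  state  (1B, 1-aligned)
48..52  z  (4B, 2-aligned)
52..60  cooldown  (8B, 2-aligned)
60..61  target  (1B, 1-aligned)
61..62  -- padding (1B)
62..66  score  (4B, 2-aligned)
66..74  ammo  (8B, 2-aligned)
sizeof = 74, alignof = 2

74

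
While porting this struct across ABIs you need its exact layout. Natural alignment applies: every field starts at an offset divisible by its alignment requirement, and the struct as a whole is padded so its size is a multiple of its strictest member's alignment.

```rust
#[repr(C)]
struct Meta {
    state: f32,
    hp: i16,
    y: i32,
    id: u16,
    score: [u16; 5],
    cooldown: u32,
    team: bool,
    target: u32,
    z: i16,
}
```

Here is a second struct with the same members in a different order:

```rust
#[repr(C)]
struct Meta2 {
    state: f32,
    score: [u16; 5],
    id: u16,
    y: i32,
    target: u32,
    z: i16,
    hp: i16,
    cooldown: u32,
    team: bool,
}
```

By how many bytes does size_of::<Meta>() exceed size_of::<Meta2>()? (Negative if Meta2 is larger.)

@0: state [4B, align 4] → 4
@4: hp [2B, align 2] → 6
+2 pad (align 4)
@8: y [4B, align 4] → 12
@12: id [2B, align 2] → 14
@14: score [10B, align 2] → 24
@24: cooldown [4B, align 4] → 28
@28: team [1B, align 1] → 29
+3 pad (align 4)
@32: target [4B, align 4] → 36
@36: z [2B, align 2] → 38
+2 tail pad (align 4)
size 40, align 4
— Meta2 —
@0: state [4B, align 4] → 4
@4: score [10B, align 2] → 14
@14: id [2B, align 2] → 16
@16: y [4B, align 4] → 20
@20: target [4B, align 4] → 24
@24: z [2B, align 2] → 26
@26: hp [2B, align 2] → 28
@28: cooldown [4B, align 4] → 32
@32: team [1B, align 1] → 33
+3 tail pad (align 4)
size 36, align 4
40 − 36 = 4

4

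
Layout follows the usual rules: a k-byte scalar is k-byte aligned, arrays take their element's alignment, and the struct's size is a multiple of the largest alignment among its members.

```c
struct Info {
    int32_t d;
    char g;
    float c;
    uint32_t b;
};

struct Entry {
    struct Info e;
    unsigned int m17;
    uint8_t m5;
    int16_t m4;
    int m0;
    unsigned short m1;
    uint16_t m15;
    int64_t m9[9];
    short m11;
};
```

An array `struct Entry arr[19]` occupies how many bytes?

Info: @0: d [4B, align 4] → 4; @4: g [1B, align 1] → 5; +3 pad (align 4); @8: c [4B, align 4] → 12; @12: b [4B, align 4] → 16; size 16, align 4
@0: e [16B, align 4] → 16
@16: m17 [4B, align 4] → 20
@20: m5 [1B, align 1] → 21
+1 pad (align 2)
@22: m4 [2B, align 2] → 24
@24: m0 [4B, align 4] → 28
@28: m1 [2B, align 2] → 30
@30: m15 [2B, align 2] → 32
@32: m9 [72B, align 8] → 104
@104: m11 [2B, align 2] → 106
+6 tail pad (align 8)
size 112, align 8
array of 19: 19 × 112 = 2128

2128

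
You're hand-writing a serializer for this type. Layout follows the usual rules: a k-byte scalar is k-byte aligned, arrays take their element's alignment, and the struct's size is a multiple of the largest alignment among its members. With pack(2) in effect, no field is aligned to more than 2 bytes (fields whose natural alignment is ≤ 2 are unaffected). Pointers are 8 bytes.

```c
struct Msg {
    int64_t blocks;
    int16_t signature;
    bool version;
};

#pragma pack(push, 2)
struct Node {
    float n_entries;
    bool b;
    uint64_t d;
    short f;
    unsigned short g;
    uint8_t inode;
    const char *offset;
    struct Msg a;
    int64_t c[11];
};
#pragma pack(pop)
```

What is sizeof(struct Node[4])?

528

Msg: @0: blocks [8B, align 8] → 8; @8: signature [2B, align 2] → 10; @10: version [1B, align 1] → 11; +5 tail pad (align 8); size 16, align 8
@0: n_entries [4B, align 2] → 4
@4: b [1B, align 1] → 5
+1 pad (align 2)
@6: d [8B, align 2] → 14
@14: f [2B, align 2] → 16
@16: g [2B, align 2] → 18
@18: inode [1B, align 1] → 19
+1 pad (align 2)
@20: offset [8B, align 2] → 28
@28: a [16B, align 2] → 44
@44: c [88B, align 2] → 132
size 132, align 2
array of 4: 4 × 132 = 528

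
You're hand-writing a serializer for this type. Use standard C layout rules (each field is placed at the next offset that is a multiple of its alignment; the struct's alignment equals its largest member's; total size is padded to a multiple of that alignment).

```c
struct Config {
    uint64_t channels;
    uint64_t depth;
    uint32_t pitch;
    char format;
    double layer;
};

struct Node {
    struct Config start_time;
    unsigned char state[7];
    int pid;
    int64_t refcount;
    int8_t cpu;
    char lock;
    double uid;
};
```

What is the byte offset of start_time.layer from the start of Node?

24

Config: 0..8  channels  (8B, 8-aligned); 8..16  depth  (8B, 8-aligned); 16..20  pitch  (4B, 4-aligned); 20..21  format  (1B, 1-aligned); 21..24  -- padding (3B); 24..32  layer  (8B, 8-aligned); sizeof = 32, alignof = 8
0..32  start_time  (32B, 8-aligned)
within Config: layer at 24
0 + 24 = 24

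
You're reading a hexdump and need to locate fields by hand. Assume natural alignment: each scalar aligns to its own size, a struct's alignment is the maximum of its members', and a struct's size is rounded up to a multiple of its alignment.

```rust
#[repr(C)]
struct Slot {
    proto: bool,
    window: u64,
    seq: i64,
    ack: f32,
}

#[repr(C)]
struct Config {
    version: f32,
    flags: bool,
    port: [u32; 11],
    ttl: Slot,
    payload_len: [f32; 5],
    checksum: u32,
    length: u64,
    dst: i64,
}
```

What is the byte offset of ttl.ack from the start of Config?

80

Slot: @0: proto [1B, align 1] → 1; +7 pad (align 8); @8: window [8B, align 8] → 16; @16: seq [8B, align 8] → 24; @24: ack [4B, align 4] → 28; +4 tail pad (align 8); size 32, align 8
@0: version [4B, align 4] → 4
@4: flags [1B, align 1] → 5
+3 pad (align 4)
@8: port [44B, align 4] → 52
+4 pad (align 8)
@56: ttl [32B, align 8] → 88
within Slot: ack at 24
56 + 24 = 80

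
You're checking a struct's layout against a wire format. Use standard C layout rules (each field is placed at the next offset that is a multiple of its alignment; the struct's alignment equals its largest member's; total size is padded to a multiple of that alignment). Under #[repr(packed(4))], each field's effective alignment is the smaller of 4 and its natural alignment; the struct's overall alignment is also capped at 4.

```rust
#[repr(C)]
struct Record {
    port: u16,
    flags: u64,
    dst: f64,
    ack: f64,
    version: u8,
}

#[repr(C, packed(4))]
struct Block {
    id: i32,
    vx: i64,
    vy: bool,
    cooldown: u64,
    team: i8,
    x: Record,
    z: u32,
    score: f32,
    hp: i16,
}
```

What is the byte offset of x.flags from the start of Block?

36

Record: 0..2  port  (2B, 2-aligned); 2..8  -- padding (6B); 8..16  flags  (8B, 8-aligned); 16..24  dst  (8B, 8-aligned); 24..32  ack  (8B, 8-aligned); 32..33  version  (1B, 1-aligned); 33..40  -- tail padding (7B); sizeof = 40, alignof = 8
0..4  id  (4B, 4-aligned)
4..12  vx  (8B, 4-aligned)
12..13  vy  (1B, 1-aligned)
13..16  -- padding (3B)
16..24  cooldown  (8B, 4-aligned)
24..25  team  (1B, 1-aligned)
25..28  -- padding (3B)
28..68  x  (40B, 4-aligned)
within Record: flags at 8
28 + 8 = 36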